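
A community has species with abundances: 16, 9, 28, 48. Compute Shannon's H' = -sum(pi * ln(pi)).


Total N = 16 + 9 + 28 + 48 = 101
Per-species terms:
  p = 16/101 = 0.158416; ln(p) = -1.842531; p*ln(p) = 0.158416 * (-1.842531) = -0.291886
  p = 9/101 = 0.089109; ln(p) = -2.417895; p*ln(p) = 0.089109 * (-2.417895) = -0.215456
  p = 28/101 = 0.277228; ln(p) = -1.282915; p*ln(p) = 0.277228 * (-1.282915) = -0.355660
  p = 48/101 = 0.475248; ln(p) = -0.743919; p*ln(p) = 0.475248 * (-0.743919) = -0.353546
sum(p*ln(p)) = (-0.291886) + (-0.215456) + (-0.355660) + (-0.353546) = -1.216548
H' = -(-1.216548) = 1.216548 ≈ 1.2165

1.2165


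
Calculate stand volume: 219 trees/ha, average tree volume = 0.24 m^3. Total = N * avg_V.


V_stand = 219 * 0.24 = 52.56 ≈ 52.6 m^3/ha

52.6 m^3/ha


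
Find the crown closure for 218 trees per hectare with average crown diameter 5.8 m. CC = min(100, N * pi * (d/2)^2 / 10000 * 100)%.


(d/2)^2 = (5.8/2)^2 = 2.9^2 = 8.41
Crown area = 3.141593 * 8.41 = 26.4208 m^2
N * area / 10000 * 100 = 218 * 26.4208 / 10000 * 100 = 57.5973
CC = min(100, 57.5973) = 57.5973 ≈ 57.6%

57.6%


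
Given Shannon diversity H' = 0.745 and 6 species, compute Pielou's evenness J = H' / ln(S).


ln(6) = 1.79176
J = H' / ln(S) = 0.745 / 1.79176 = 0.415792 ≈ 0.4158

0.4158


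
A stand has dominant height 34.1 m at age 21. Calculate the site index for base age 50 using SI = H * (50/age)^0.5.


50/21 = 2.38095
(2.38095)^0.5 = 1.54303
SI = 34.1 * 1.54303 = 52.6173 ≈ 52.6 m

52.6 m


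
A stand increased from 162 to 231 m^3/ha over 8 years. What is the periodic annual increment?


PAI = (V2 - V1) / period = (231 - 162) / 8 = 69 / 8 = 8.6250 ≈ 8.63 m^3/ha/yr

8.63 m^3/ha/yr


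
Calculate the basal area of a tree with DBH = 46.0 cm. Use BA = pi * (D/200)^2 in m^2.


D/200 = 46.0/200 = 0.23 m
(D/200)^2 = 0.23^2 = 0.0529
BA = 3.141593 * 0.0529 = 0.166190 ≈ 0.1662 m^2

0.1662 m^2


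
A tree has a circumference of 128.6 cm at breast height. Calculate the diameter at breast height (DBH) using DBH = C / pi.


DBH = C / pi = 128.6 / 3.141593 = 40.9346 ≈ 40.93 cm

40.93 cm


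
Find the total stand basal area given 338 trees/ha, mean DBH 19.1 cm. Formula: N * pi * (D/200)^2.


(D/200)^2 = (19.1/200)^2 = 0.0955^2 = 0.00912025
Individual BA = 3.141593 * 0.00912025 = 0.0286521 m^2
Stand BA = 338 * 0.0286521 = 9.68441 ≈ 9.68 m^2/ha

9.68 m^2/ha


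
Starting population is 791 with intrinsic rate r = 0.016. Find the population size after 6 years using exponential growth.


r*t = 0.016 * 6 = 0.096
exp(0.096) = 1.10076
N = 791 * 1.10076 = 870.701 ≈ 871

871


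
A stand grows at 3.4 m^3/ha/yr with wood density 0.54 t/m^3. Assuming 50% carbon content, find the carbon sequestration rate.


C = 3.4 * 0.54 * 0.5 = 0.918 ≈ 0.92 t C/ha/yr

0.92 t C/ha/yr


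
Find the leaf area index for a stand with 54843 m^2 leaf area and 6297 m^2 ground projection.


LAI = 54843 / 6297 = 8.7094 ≈ 8.71

8.71


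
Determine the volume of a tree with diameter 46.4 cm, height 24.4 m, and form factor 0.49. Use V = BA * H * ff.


(D/200)^2 = (46.4/200)^2 = 0.232^2 = 0.053824
BA = 3.141593 * 0.053824 = 0.169093 m^2
V = 0.169093 * 24.4 * 0.49 = 2.02168 ≈ 2.022 m^3

2.022 m^3


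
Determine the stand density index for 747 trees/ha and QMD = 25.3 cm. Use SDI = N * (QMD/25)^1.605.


QMD/25 = 25.3/25 = 1.012
(1.012)^1.605 = exp(1.605 * ln(1.012)) = exp(1.605 * 0.0119286) = exp(0.0191454) = 1.01933
SDI = 747 * 1.01933 = 761.440 ≈ 761

761


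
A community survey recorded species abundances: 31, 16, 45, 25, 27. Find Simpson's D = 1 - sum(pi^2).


Total N = 31 + 16 + 45 + 25 + 27 = 144
Per-species terms:
  p = 31/144 = 0.215278; p^2 = 0.215278^2 = 0.046345
  p = 16/144 = 0.111111; p^2 = 0.111111^2 = 0.012346
  p = 45/144 = 0.312500; p^2 = 0.312500^2 = 0.097656
  p = 25/144 = 0.173611; p^2 = 0.173611^2 = 0.030141
  p = 27/144 = 0.187500; p^2 = 0.187500^2 = 0.035156
sum(p^2) = 0.046345 + 0.012346 + 0.097656 + 0.030141 + 0.035156 = 0.221644
D = 1 - 0.221644 = 0.778356 ≈ 0.7784

0.7784


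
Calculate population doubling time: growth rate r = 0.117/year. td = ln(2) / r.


td = ln(2) / 0.117 = 0.693147 / 0.117 = 5.92433 ≈ 5.9 years

5.9 years


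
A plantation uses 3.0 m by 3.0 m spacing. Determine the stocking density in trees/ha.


N = 10000 / 3.0^2 = 10000 / 9 = 1111.11 ≈ 1111 trees/ha

1111 trees/ha


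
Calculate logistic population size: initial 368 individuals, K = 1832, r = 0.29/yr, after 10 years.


(K - N0)/N0 = (1832 - 368)/368 = 1464/368 = 3.97826
r*t = 0.29 * 10 = 2.9; exp(-2.9) = 0.0550232
3.97826 * 0.0550232 = 0.218897
1 + 0.218897 = 1.21890
N = 1832 / 1.21890 = 1502.99 ≈ 1503

1503


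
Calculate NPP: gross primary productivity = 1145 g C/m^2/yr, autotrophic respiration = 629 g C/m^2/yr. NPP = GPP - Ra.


NPP = GPP - Ra = 1145 - 629 = 516 g C/m^2/yr

516 g C/m^2/yr


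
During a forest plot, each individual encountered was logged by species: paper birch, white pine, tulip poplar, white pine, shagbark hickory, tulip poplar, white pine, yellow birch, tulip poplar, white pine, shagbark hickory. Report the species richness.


Total individuals logged = 11
Distinct species (count of individuals): paper birch (1), white pine (4), tulip poplar (3), shagbark hickory (2), yellow birch (1)
Species richness = number of distinct species = 5

5


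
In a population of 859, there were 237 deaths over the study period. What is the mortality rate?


Mortality rate = 237 / 859 = 0.275902 ≈ 0.2759

0.2759


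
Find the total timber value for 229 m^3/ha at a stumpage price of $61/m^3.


Value = 229 * 61 = $13969/ha

$13969/ha


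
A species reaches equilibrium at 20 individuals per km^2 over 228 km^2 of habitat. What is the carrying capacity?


K = 20 * 228 = 4560 individuals

4560 individuals


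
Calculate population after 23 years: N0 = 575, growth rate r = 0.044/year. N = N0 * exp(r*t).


r*t = 0.044 * 23 = 1.012
exp(1.012) = 2.75110
N = 575 * 2.75110 = 1581.88 ≈ 1582

1582


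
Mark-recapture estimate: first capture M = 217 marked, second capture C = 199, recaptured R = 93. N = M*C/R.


N = M * C / R = 217 * 199 / 93 = 43183 / 93 = 464.33 ≈ 464

464 individuals


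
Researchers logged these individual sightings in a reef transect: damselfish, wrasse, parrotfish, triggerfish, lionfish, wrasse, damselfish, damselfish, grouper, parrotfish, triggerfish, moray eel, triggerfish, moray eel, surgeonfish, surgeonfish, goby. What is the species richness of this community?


Total individuals logged = 17
Distinct species (count of individuals): damselfish (3), wrasse (2), parrotfish (2), triggerfish (3), lionfish (1), grouper (1), moray eel (2), surgeonfish (2), goby (1)
Species richness = number of distinct species = 9

9


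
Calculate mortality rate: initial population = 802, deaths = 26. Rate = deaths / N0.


Mortality rate = 26 / 802 = 0.032419 ≈ 0.0324

0.0324


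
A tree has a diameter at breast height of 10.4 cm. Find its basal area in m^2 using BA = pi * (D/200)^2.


D/200 = 10.4/200 = 0.052 m
(D/200)^2 = 0.052^2 = 0.002704
BA = 3.141593 * 0.002704 = 0.00849487 ≈ 0.0085 m^2

0.0085 m^2


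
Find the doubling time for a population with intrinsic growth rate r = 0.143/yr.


td = ln(2) / 0.143 = 0.693147 / 0.143 = 4.84718 ≈ 4.8 years

4.8 years


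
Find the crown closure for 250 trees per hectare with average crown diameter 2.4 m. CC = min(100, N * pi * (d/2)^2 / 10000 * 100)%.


(d/2)^2 = (2.4/2)^2 = 1.2^2 = 1.44
Crown area = 3.141593 * 1.44 = 4.52389 m^2
N * area / 10000 * 100 = 250 * 4.52389 / 10000 * 100 = 11.3097
CC = min(100, 11.3097) = 11.3097 ≈ 11.3%

11.3%


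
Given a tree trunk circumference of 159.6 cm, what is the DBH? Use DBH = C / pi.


DBH = C / pi = 159.6 / 3.141593 = 50.8023 ≈ 50.80 cm

50.80 cm


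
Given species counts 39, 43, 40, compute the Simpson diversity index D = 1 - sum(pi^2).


Total N = 39 + 43 + 40 = 122
Per-species terms:
  p = 39/122 = 0.319672; p^2 = 0.319672^2 = 0.102190
  p = 43/122 = 0.352459; p^2 = 0.352459^2 = 0.124227
  p = 40/122 = 0.327869; p^2 = 0.327869^2 = 0.107498
sum(p^2) = 0.102190 + 0.124227 + 0.107498 = 0.333915
D = 1 - 0.333915 = 0.666085 ≈ 0.6661

0.6661


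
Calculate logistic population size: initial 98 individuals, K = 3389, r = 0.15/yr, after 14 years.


(K - N0)/N0 = (3389 - 98)/98 = 3291/98 = 33.5816
r*t = 0.15 * 14 = 2.1; exp(-2.1) = 0.122456
33.5816 * 0.122456 = 4.11227
1 + 4.11227 = 5.11227
N = 3389 / 5.11227 = 662.915 ≈ 663

663


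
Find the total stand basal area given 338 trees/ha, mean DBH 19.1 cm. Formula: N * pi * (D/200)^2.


(D/200)^2 = (19.1/200)^2 = 0.0955^2 = 0.00912025
Individual BA = 3.141593 * 0.00912025 = 0.0286521 m^2
Stand BA = 338 * 0.0286521 = 9.68441 ≈ 9.68 m^2/ha

9.68 m^2/ha


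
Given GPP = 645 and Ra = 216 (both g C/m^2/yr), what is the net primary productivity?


NPP = GPP - Ra = 645 - 216 = 429 g C/m^2/yr

429 g C/m^2/yr


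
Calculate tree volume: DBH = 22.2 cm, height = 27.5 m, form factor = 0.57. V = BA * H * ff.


(D/200)^2 = (22.2/200)^2 = 0.111^2 = 0.012321
BA = 3.141593 * 0.012321 = 0.0387076 m^2
V = 0.0387076 * 27.5 * 0.57 = 0.606742 ≈ 0.607 m^3

0.607 m^3


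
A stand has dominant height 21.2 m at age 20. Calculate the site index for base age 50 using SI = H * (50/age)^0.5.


50/20 = 2.50000
(2.50000)^0.5 = 1.58114
SI = 21.2 * 1.58114 = 33.5202 ≈ 33.5 m

33.5 m


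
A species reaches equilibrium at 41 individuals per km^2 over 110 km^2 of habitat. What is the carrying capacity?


K = 41 * 110 = 4510 individuals

4510 individuals


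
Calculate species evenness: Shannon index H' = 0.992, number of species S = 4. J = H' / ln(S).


ln(4) = 1.38629
J = H' / ln(S) = 0.992 / 1.38629 = 0.715579 ≈ 0.7156

0.7156


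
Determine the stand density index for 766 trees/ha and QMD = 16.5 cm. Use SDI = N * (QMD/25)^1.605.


QMD/25 = 16.5/25 = 0.66
(0.66)^1.605 = exp(1.605 * ln(0.66)) = exp(1.605 * (-0.415515)) = exp(-0.666902) = 0.513296
SDI = 766 * 0.513296 = 393.185 ≈ 393

393


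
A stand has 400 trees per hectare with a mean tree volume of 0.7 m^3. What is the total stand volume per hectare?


V_stand = 400 * 0.7 = 280.0 m^3/ha

280.0 m^3/ha


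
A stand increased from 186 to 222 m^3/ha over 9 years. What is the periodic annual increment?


PAI = (V2 - V1) / period = (222 - 186) / 9 = 36 / 9 = 4.00 m^3/ha/yr

4.00 m^3/ha/yr


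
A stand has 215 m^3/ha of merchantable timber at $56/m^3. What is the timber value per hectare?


Value = 215 * 56 = $12040/ha

$12040/ha


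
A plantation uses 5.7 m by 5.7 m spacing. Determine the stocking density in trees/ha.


N = 10000 / 5.7^2 = 10000 / 32.49 = 307.787 ≈ 308 trees/ha

308 trees/ha


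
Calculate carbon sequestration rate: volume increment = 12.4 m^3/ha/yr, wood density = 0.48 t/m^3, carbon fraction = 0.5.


C = 12.4 * 0.48 * 0.5 = 2.976 ≈ 2.98 t C/ha/yr

2.98 t C/ha/yr


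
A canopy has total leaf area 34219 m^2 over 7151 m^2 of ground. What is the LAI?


LAI = 34219 / 7151 = 4.7852 ≈ 4.79

4.79


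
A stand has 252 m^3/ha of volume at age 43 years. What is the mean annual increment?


MAI = 252 / 43 = 5.8605 ≈ 5.86 m^3/ha/yr

5.86 m^3/ha/yr


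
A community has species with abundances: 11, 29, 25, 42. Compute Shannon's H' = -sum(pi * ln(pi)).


Total N = 11 + 29 + 25 + 42 = 107
Per-species terms:
  p = 11/107 = 0.102804; ln(p) = -2.274931; p*ln(p) = 0.102804 * (-2.274931) = -0.233872
  p = 29/107 = 0.271028; ln(p) = -1.305533; p*ln(p) = 0.271028 * (-1.305533) = -0.353836
  p = 25/107 = 0.233645; ln(p) = -1.453952; p*ln(p) = 0.233645 * (-1.453952) = -0.339709
  p = 42/107 = 0.392523; ln(p) = -0.935160; p*ln(p) = 0.392523 * (-0.935160) = -0.367072
sum(p*ln(p)) = (-0.233872) + (-0.353836) + (-0.339709) + (-0.367072) = -1.294489
H' = -(-1.294489) = 1.294489 ≈ 1.2945

1.2945


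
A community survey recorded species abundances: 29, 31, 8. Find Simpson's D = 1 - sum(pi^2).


Total N = 29 + 31 + 8 = 68
Per-species terms:
  p = 29/68 = 0.426471; p^2 = 0.426471^2 = 0.181878
  p = 31/68 = 0.455882; p^2 = 0.455882^2 = 0.207828
  p = 8/68 = 0.117647; p^2 = 0.117647^2 = 0.013841
sum(p^2) = 0.181878 + 0.207828 + 0.013841 = 0.403547
D = 1 - 0.403547 = 0.596453 ≈ 0.5965

0.5965


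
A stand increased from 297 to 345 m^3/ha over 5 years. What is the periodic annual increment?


PAI = (V2 - V1) / period = (345 - 297) / 5 = 48 / 5 = 9.60 m^3/ha/yr

9.60 m^3/ha/yr


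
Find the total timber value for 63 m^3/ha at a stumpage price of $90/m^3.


Value = 63 * 90 = $5670/ha

$5670/ha


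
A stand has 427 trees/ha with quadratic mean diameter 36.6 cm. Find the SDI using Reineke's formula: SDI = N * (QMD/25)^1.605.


QMD/25 = 36.6/25 = 1.464
(1.464)^1.605 = exp(1.605 * ln(1.464)) = exp(1.605 * 0.381172) = exp(0.611781) = 1.84371
SDI = 427 * 1.84371 = 787.264 ≈ 787

787


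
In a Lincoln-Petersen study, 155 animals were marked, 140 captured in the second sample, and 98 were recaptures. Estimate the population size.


N = M * C / R = 155 * 140 / 98 = 21700 / 98 = 221.43 ≈ 221

221 individuals


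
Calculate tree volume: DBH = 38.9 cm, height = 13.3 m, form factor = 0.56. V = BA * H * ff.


(D/200)^2 = (38.9/200)^2 = 0.1945^2 = 0.03783025
BA = 3.141593 * 0.03783025 = 0.118847 m^2
V = 0.118847 * 13.3 * 0.56 = 0.885172 ≈ 0.885 m^3

0.885 m^3


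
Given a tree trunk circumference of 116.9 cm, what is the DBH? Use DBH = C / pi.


DBH = C / pi = 116.9 / 3.141593 = 37.2104 ≈ 37.21 cm

37.21 cm


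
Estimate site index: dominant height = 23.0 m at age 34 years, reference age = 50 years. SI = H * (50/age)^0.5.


50/34 = 1.47059
(1.47059)^0.5 = 1.21268
SI = 23.0 * 1.21268 = 27.8916 ≈ 27.9 m

27.9 m


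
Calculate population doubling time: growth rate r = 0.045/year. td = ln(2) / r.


td = ln(2) / 0.045 = 0.693147 / 0.045 = 15.4033 ≈ 15.4 years

15.4 years


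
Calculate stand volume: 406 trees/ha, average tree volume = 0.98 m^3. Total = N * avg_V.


V_stand = 406 * 0.98 = 397.88 ≈ 397.9 m^3/ha

397.9 m^3/ha


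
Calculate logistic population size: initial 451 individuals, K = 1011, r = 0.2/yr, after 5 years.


(K - N0)/N0 = (1011 - 451)/451 = 560/451 = 1.24169
r*t = 0.2 * 5 = 1; exp(-1) = 0.367879
1.24169 * 0.367879 = 0.456792
1 + 0.456792 = 1.45679
N = 1011 / 1.45679 = 693.992 ≈ 694

694


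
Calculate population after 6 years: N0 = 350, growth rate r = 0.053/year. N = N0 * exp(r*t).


r*t = 0.053 * 6 = 0.318
exp(0.318) = 1.37438
N = 350 * 1.37438 = 481.033 ≈ 481

481


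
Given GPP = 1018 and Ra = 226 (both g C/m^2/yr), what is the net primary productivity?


NPP = GPP - Ra = 1018 - 226 = 792 g C/m^2/yr

792 g C/m^2/yr


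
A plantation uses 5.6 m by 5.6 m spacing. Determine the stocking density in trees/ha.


N = 10000 / 5.6^2 = 10000 / 31.36 = 318.878 ≈ 319 trees/ha

319 trees/ha


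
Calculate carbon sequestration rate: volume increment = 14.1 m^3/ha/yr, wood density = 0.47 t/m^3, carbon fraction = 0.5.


C = 14.1 * 0.47 * 0.5 = 3.3135 ≈ 3.31 t C/ha/yr

3.31 t C/ha/yr


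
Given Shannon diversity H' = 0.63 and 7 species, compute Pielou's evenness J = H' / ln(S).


ln(7) = 1.94591
J = H' / ln(S) = 0.63 / 1.94591 = 0.323756 ≈ 0.3238

0.3238


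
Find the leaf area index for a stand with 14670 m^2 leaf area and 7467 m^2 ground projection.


LAI = 14670 / 7467 = 1.9646 ≈ 1.96

1.96


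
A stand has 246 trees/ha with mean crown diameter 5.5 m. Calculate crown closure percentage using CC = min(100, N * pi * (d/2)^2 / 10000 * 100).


(d/2)^2 = (5.5/2)^2 = 2.75^2 = 7.5625
Crown area = 3.141593 * 7.5625 = 23.7583 m^2
N * area / 10000 * 100 = 246 * 23.7583 / 10000 * 100 = 58.4454
CC = min(100, 58.4454) = 58.4454 ≈ 58.4%

58.4%


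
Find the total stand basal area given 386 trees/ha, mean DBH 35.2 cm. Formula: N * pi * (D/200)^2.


(D/200)^2 = (35.2/200)^2 = 0.176^2 = 0.030976
Individual BA = 3.141593 * 0.030976 = 0.0973140 m^2
Stand BA = 386 * 0.0973140 = 37.5632 ≈ 37.56 m^2/ha

37.56 m^2/ha


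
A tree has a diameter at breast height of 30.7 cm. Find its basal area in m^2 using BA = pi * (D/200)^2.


D/200 = 30.7/200 = 0.1535 m
(D/200)^2 = 0.1535^2 = 0.02356225
BA = 3.141593 * 0.02356225 = 0.0740230 ≈ 0.0740 m^2

0.0740 m^2


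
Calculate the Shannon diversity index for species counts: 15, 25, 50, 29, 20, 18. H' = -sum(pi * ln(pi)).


Total N = 15 + 25 + 50 + 29 + 20 + 18 = 157
Per-species terms:
  p = 15/157 = 0.095541; ln(p) = -2.348200; p*ln(p) = 0.095541 * (-2.348200) = -0.224349
  p = 25/157 = 0.159236; ln(p) = -1.837368; p*ln(p) = 0.159236 * (-1.837368) = -0.292575
  p = 50/157 = 0.318471; ln(p) = -1.144224; p*ln(p) = 0.318471 * (-1.144224) = -0.364402
  p = 29/157 = 0.184713; ln(p) = -1.688952; p*ln(p) = 0.184713 * (-1.688952) = -0.311971
  p = 20/157 = 0.127389; ln(p) = -2.060510; p*ln(p) = 0.127389 * (-2.060510) = -0.262486
  p = 18/157 = 0.114650; ln(p) = -2.165871; p*ln(p) = 0.114650 * (-2.165871) = -0.248317
sum(p*ln(p)) = (-0.224349) + (-0.292575) + (-0.364402) + (-0.311971) + (-0.262486) + (-0.248317) = -1.704100
H' = -(-1.704100) = 1.704100 ≈ 1.7041

1.7041


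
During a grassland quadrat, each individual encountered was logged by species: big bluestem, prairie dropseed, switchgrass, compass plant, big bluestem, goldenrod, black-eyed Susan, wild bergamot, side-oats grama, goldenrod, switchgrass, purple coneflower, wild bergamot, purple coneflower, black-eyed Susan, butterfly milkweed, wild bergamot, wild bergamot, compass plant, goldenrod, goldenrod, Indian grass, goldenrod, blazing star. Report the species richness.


Total individuals logged = 24
Distinct species (count of individuals): big bluestem (2), prairie dropseed (1), switchgrass (2), compass plant (2), goldenrod (5), black-eyed Susan (2), wild bergamot (4), side-oats grama (1), purple coneflower (2), butterfly milkweed (1), Indian grass (1), blazing star (1)
Species richness = number of distinct species = 12

12


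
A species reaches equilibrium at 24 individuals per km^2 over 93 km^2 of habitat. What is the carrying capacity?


K = 24 * 93 = 2232 individuals

2232 individuals


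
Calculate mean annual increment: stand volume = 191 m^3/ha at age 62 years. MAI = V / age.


MAI = 191 / 62 = 3.0806 ≈ 3.08 m^3/ha/yr

3.08 m^3/ha/yr


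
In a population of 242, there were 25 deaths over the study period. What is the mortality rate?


Mortality rate = 25 / 242 = 0.103306 ≈ 0.1033

0.1033


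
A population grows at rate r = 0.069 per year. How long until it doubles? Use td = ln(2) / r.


td = ln(2) / 0.069 = 0.693147 / 0.069 = 10.0456 ≈ 10.0 years

10.0 years


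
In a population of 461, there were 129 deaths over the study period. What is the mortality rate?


Mortality rate = 129 / 461 = 0.279826 ≈ 0.2798

0.2798


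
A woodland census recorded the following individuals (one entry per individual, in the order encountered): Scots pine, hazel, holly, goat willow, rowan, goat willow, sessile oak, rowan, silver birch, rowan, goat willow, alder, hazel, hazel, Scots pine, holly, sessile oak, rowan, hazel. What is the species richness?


Total individuals logged = 19
Distinct species (count of individuals): Scots pine (2), hazel (4), holly (2), goat willow (3), rowan (4), sessile oak (2), silver birch (1), alder (1)
Species richness = number of distinct species = 8

8


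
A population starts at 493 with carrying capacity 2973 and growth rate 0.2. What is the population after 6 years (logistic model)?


(K - N0)/N0 = (2973 - 493)/493 = 2480/493 = 5.03043
r*t = 0.2 * 6 = 1.2; exp(-1.2) = 0.301194
5.03043 * 0.301194 = 1.51514
1 + 1.51514 = 2.51514
N = 2973 / 2.51514 = 1182.04 ≈ 1182

1182


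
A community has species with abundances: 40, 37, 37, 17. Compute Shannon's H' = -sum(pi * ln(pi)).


Total N = 40 + 37 + 37 + 17 = 131
Per-species terms:
  p = 40/131 = 0.305344; ln(p) = -1.186316; p*ln(p) = 0.305344 * (-1.186316) = -0.362234
  p = 37/131 = 0.282443; ln(p) = -1.264279; p*ln(p) = 0.282443 * (-1.264279) = -0.357087
  p = 37/131 = 0.282443; ln(p) = -1.264279; p*ln(p) = 0.282443 * (-1.264279) = -0.357087
  p = 17/131 = 0.129771; ln(p) = -2.041984; p*ln(p) = 0.129771 * (-2.041984) = -0.264990
sum(p*ln(p)) = (-0.362234) + (-0.357087) + (-0.357087) + (-0.264990) = -1.341398
H' = -(-1.341398) = 1.341398 ≈ 1.3414

1.3414


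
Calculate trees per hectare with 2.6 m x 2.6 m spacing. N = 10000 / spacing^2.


N = 10000 / 2.6^2 = 10000 / 6.76 = 1479.29 ≈ 1479 trees/ha

1479 trees/ha


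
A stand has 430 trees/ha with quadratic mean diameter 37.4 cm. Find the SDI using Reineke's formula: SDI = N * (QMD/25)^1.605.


QMD/25 = 37.4/25 = 1.496
(1.496)^1.605 = exp(1.605 * ln(1.496)) = exp(1.605 * 0.402795) = exp(0.646486) = 1.90882
SDI = 430 * 1.90882 = 820.793 ≈ 821

821


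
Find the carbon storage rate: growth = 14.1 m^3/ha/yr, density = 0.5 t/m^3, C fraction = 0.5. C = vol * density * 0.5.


C = 14.1 * 0.5 * 0.5 = 3.525 ≈ 3.53 t C/ha/yr

3.53 t C/ha/yr


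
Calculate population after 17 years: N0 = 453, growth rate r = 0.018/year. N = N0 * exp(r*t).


r*t = 0.018 * 17 = 0.306
exp(0.306) = 1.35798
N = 453 * 1.35798 = 615.165 ≈ 615

615


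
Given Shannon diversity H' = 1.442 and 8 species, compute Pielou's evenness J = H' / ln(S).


ln(8) = 2.07944
J = H' / ln(S) = 1.442 / 2.07944 = 0.693456 ≈ 0.6935

0.6935


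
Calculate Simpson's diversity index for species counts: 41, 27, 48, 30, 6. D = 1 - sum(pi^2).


Total N = 41 + 27 + 48 + 30 + 6 = 152
Per-species terms:
  p = 41/152 = 0.269737; p^2 = 0.269737^2 = 0.072758
  p = 27/152 = 0.177632; p^2 = 0.177632^2 = 0.031553
  p = 48/152 = 0.315789; p^2 = 0.315789^2 = 0.099723
  p = 30/152 = 0.197368; p^2 = 0.197368^2 = 0.038954
  p = 6/152 = 0.039474; p^2 = 0.039474^2 = 0.001558
sum(p^2) = 0.072758 + 0.031553 + 0.099723 + 0.038954 + 0.001558 = 0.244546
D = 1 - 0.244546 = 0.755454 ≈ 0.7555

0.7555


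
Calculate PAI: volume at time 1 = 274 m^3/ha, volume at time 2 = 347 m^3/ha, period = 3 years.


PAI = (V2 - V1) / period = (347 - 274) / 3 = 73 / 3 = 24.3333 ≈ 24.33 m^3/ha/yr

24.33 m^3/ha/yr


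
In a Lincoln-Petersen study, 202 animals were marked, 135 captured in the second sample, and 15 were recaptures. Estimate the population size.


N = M * C / R = 202 * 135 / 15 = 27270 / 15 = 1818

1818 individuals


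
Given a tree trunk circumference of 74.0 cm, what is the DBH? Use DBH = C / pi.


DBH = C / pi = 74.0 / 3.141593 = 23.5549 ≈ 23.55 cm

23.55 cm


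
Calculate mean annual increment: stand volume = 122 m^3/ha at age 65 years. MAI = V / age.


MAI = 122 / 65 = 1.8769 ≈ 1.88 m^3/ha/yr

1.88 m^3/ha/yr


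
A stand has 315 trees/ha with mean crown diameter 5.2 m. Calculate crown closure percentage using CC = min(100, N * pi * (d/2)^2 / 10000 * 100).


(d/2)^2 = (5.2/2)^2 = 2.6^2 = 6.76
Crown area = 3.141593 * 6.76 = 21.2372 m^2
N * area / 10000 * 100 = 315 * 21.2372 / 10000 * 100 = 66.8972
CC = min(100, 66.8972) = 66.8972 ≈ 66.9%

66.9%


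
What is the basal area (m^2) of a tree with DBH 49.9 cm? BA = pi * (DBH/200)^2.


D/200 = 49.9/200 = 0.2495 m
(D/200)^2 = 0.2495^2 = 0.06225025
BA = 3.141593 * 0.06225025 = 0.195565 ≈ 0.1956 m^2

0.1956 m^2


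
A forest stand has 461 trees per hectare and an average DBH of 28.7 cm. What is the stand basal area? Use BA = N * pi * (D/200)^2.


(D/200)^2 = (28.7/200)^2 = 0.1435^2 = 0.02059225
Individual BA = 3.141593 * 0.02059225 = 0.0646925 m^2
Stand BA = 461 * 0.0646925 = 29.8232 ≈ 29.82 m^2/ha

29.82 m^2/ha


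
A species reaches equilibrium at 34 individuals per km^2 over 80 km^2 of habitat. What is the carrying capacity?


K = 34 * 80 = 2720 individuals

2720 individuals


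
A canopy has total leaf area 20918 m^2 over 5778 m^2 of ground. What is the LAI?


LAI = 20918 / 5778 = 3.6203 ≈ 3.62

3.62


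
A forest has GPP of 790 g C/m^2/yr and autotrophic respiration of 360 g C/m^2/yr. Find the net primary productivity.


NPP = GPP - Ra = 790 - 360 = 430 g C/m^2/yr

430 g C/m^2/yr


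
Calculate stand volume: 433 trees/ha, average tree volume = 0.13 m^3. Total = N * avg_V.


V_stand = 433 * 0.13 = 56.29 ≈ 56.3 m^3/ha

56.3 m^3/ha


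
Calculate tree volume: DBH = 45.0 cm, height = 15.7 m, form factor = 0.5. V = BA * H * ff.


(D/200)^2 = (45.0/200)^2 = 0.225^2 = 0.050625
BA = 3.141593 * 0.050625 = 0.159043 m^2
V = 0.159043 * 15.7 * 0.5 = 1.24849 ≈ 1.248 m^3

1.248 m^3


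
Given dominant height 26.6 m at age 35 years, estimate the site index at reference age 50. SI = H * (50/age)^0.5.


50/35 = 1.42857
(1.42857)^0.5 = 1.19523
SI = 26.6 * 1.19523 = 31.7931 ≈ 31.8 m

31.8 m


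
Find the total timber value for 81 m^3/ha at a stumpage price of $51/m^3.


Value = 81 * 51 = $4131/ha

$4131/ha


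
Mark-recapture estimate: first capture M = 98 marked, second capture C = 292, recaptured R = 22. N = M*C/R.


N = M * C / R = 98 * 292 / 22 = 28616 / 22 = 1300.73 ≈ 1301

1301 individuals


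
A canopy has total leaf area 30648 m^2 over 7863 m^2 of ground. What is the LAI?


LAI = 30648 / 7863 = 3.8977 ≈ 3.90

3.90


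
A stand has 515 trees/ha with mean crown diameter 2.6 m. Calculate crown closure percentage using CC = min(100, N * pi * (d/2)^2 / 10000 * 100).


(d/2)^2 = (2.6/2)^2 = 1.3^2 = 1.69
Crown area = 3.141593 * 1.69 = 5.30929 m^2
N * area / 10000 * 100 = 515 * 5.30929 / 10000 * 100 = 27.3428
CC = min(100, 27.3428) = 27.3428 ≈ 27.3%

27.3%


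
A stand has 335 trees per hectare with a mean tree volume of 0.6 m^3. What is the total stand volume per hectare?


V_stand = 335 * 0.6 = 201.0 m^3/ha

201.0 m^3/ha


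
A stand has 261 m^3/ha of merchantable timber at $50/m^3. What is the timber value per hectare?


Value = 261 * 50 = $13050/ha

$13050/ha


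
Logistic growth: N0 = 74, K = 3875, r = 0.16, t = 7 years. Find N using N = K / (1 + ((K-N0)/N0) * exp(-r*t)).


(K - N0)/N0 = (3875 - 74)/74 = 3801/74 = 51.3649
r*t = 0.16 * 7 = 1.12; exp(-1.12) = 0.326280
51.3649 * 0.326280 = 16.7593
1 + 16.7593 = 17.7593
N = 3875 / 17.7593 = 218.196 ≈ 218

218


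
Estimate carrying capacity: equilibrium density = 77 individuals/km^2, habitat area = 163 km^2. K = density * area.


K = 77 * 163 = 12551 individuals

12551 individuals


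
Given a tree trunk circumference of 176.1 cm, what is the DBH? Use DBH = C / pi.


DBH = C / pi = 176.1 / 3.141593 = 56.0544 ≈ 56.05 cm

56.05 cm


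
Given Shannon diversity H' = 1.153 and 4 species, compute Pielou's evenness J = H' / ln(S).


ln(4) = 1.38629
J = H' / ln(S) = 1.153 / 1.38629 = 0.831716 ≈ 0.8317

0.8317


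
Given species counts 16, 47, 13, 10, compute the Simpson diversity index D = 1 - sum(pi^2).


Total N = 16 + 47 + 13 + 10 = 86
Per-species terms:
  p = 16/86 = 0.186047; p^2 = 0.186047^2 = 0.034613
  p = 47/86 = 0.546512; p^2 = 0.546512^2 = 0.298675
  p = 13/86 = 0.151163; p^2 = 0.151163^2 = 0.022850
  p = 10/86 = 0.116279; p^2 = 0.116279^2 = 0.013521
sum(p^2) = 0.034613 + 0.298675 + 0.022850 + 0.013521 = 0.369659
D = 1 - 0.369659 = 0.630341 ≈ 0.6303

0.6303


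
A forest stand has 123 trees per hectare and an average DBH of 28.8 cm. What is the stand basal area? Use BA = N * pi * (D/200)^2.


(D/200)^2 = (28.8/200)^2 = 0.144^2 = 0.020736
Individual BA = 3.141593 * 0.020736 = 0.0651441 m^2
Stand BA = 123 * 0.0651441 = 8.01272 ≈ 8.01 m^2/ha

8.01 m^2/ha


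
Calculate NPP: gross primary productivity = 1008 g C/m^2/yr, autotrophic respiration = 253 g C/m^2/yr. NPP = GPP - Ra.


NPP = GPP - Ra = 1008 - 253 = 755 g C/m^2/yr

755 g C/m^2/yr


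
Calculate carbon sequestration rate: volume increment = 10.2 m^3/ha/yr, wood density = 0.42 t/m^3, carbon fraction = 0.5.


C = 10.2 * 0.42 * 0.5 = 2.142 ≈ 2.14 t C/ha/yr

2.14 t C/ha/yr


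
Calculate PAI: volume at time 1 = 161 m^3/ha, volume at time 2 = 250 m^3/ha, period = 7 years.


PAI = (V2 - V1) / period = (250 - 161) / 7 = 89 / 7 = 12.7143 ≈ 12.71 m^3/ha/yr

12.71 m^3/ha/yr


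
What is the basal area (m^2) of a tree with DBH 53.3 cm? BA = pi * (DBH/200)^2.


D/200 = 53.3/200 = 0.2665 m
(D/200)^2 = 0.2665^2 = 0.07102225
BA = 3.141593 * 0.07102225 = 0.223123 ≈ 0.2231 m^2

0.2231 m^2


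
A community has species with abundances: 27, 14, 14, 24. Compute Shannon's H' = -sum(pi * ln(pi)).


Total N = 27 + 14 + 14 + 24 = 79
Per-species terms:
  p = 27/79 = 0.341772; ln(p) = -1.073611; p*ln(p) = 0.341772 * (-1.073611) = -0.366930
  p = 14/79 = 0.177215; ln(p) = -1.730392; p*ln(p) = 0.177215 * (-1.730392) = -0.306651
  p = 14/79 = 0.177215; ln(p) = -1.730392; p*ln(p) = 0.177215 * (-1.730392) = -0.306651
  p = 24/79 = 0.303797; ln(p) = -1.191396; p*ln(p) = 0.303797 * (-1.191396) = -0.361943
sum(p*ln(p)) = (-0.366930) + (-0.306651) + (-0.306651) + (-0.361943) = -1.342175
H' = -(-1.342175) = 1.342175 ≈ 1.3422

1.3422


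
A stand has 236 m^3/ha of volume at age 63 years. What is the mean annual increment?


MAI = 236 / 63 = 3.7460 ≈ 3.75 m^3/ha/yr

3.75 m^3/ha/yr


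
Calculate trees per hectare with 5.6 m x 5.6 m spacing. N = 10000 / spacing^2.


N = 10000 / 5.6^2 = 10000 / 31.36 = 318.878 ≈ 319 trees/ha

319 trees/ha


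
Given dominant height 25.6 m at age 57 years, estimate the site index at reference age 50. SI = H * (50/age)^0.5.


50/57 = 0.877193
(0.877193)^0.5 = 0.936586
SI = 25.6 * 0.936586 = 23.9766 ≈ 24.0 m

24.0 m


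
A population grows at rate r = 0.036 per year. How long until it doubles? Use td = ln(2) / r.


td = ln(2) / 0.036 = 0.693147 / 0.036 = 19.2541 ≈ 19.3 years

19.3 years


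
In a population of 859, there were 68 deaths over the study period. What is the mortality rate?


Mortality rate = 68 / 859 = 0.079162 ≈ 0.0792

0.0792


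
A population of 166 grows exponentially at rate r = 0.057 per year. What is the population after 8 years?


r*t = 0.057 * 8 = 0.456
exp(0.456) = 1.57775
N = 166 * 1.57775 = 261.907 ≈ 262

262


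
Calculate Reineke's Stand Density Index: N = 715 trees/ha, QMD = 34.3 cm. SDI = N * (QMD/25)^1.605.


QMD/25 = 34.3/25 = 1.372
(1.372)^1.605 = exp(1.605 * ln(1.372)) = exp(1.605 * 0.316270) = exp(0.507613) = 1.66132
SDI = 715 * 1.66132 = 1187.84 ≈ 1188

1188


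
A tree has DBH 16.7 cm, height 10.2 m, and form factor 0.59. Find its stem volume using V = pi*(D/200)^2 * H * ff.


(D/200)^2 = (16.7/200)^2 = 0.0835^2 = 0.00697225
BA = 3.141593 * 0.00697225 = 0.0219040 m^2
V = 0.0219040 * 10.2 * 0.59 = 0.131818 ≈ 0.132 m^3

0.132 m^3


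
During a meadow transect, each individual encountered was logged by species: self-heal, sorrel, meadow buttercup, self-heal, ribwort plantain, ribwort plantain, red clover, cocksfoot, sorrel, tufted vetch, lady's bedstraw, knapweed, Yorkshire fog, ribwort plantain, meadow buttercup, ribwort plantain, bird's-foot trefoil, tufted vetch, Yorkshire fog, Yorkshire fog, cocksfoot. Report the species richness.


Total individuals logged = 21
Distinct species (count of individuals): self-heal (2), sorrel (2), meadow buttercup (2), ribwort plantain (4), red clover (1), cocksfoot (2), tufted vetch (2), lady's bedstraw (1), knapweed (1), Yorkshire fog (3), bird's-foot trefoil (1)
Species richness = number of distinct species = 11

11


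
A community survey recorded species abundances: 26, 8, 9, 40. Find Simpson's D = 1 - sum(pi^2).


Total N = 26 + 8 + 9 + 40 = 83
Per-species terms:
  p = 26/83 = 0.313253; p^2 = 0.313253^2 = 0.098127
  p = 8/83 = 0.096386; p^2 = 0.096386^2 = 0.009290
  p = 9/83 = 0.108434; p^2 = 0.108434^2 = 0.011758
  p = 40/83 = 0.481928; p^2 = 0.481928^2 = 0.232255
sum(p^2) = 0.098127 + 0.009290 + 0.011758 + 0.232255 = 0.351430
D = 1 - 0.351430 = 0.648570 ≈ 0.6486

0.6486


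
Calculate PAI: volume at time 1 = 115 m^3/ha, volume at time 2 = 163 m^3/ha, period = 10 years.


PAI = (V2 - V1) / period = (163 - 115) / 10 = 48 / 10 = 4.80 m^3/ha/yr

4.80 m^3/ha/yr


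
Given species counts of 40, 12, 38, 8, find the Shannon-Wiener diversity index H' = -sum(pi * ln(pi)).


Total N = 40 + 12 + 38 + 8 = 98
Per-species terms:
  p = 40/98 = 0.408163; ln(p) = -0.896089; p*ln(p) = 0.408163 * (-0.896089) = -0.365750
  p = 12/98 = 0.122449; ln(p) = -2.100061; p*ln(p) = 0.122449 * (-2.100061) = -0.257150
  p = 38/98 = 0.387755; ln(p) = -0.947382; p*ln(p) = 0.387755 * (-0.947382) = -0.367352
  p = 8/98 = 0.081633; ln(p) = -2.505522; p*ln(p) = 0.081633 * (-2.505522) = -0.204533
sum(p*ln(p)) = (-0.365750) + (-0.257150) + (-0.367352) + (-0.204533) = -1.194785
H' = -(-1.194785) = 1.194785 ≈ 1.1948

1.1948


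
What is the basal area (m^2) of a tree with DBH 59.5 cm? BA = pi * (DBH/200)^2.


D/200 = 59.5/200 = 0.2975 m
(D/200)^2 = 0.2975^2 = 0.08850625
BA = 3.141593 * 0.08850625 = 0.278051 ≈ 0.2781 m^2

0.2781 m^2


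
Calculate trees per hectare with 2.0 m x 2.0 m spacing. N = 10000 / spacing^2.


N = 10000 / 2.0^2 = 10000 / 4 = 2500.00 ≈ 2500 trees/ha

2500 trees/ha


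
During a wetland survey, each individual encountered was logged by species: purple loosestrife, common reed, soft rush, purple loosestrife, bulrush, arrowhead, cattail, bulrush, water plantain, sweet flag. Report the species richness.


Total individuals logged = 10
Distinct species (count of individuals): purple loosestrife (2), common reed (1), soft rush (1), bulrush (2), arrowhead (1), cattail (1), water plantain (1), sweet flag (1)
Species richness = number of distinct species = 8

8


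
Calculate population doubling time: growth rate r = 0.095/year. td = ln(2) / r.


td = ln(2) / 0.095 = 0.693147 / 0.095 = 7.29628 ≈ 7.3 years

7.3 years


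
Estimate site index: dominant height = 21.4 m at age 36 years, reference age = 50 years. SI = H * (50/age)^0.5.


50/36 = 1.38889
(1.38889)^0.5 = 1.17851
SI = 21.4 * 1.17851 = 25.2201 ≈ 25.2 m

25.2 m


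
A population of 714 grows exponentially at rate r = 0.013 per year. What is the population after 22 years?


r*t = 0.013 * 22 = 0.286
exp(0.286) = 1.33109
N = 714 * 1.33109 = 950.398 ≈ 950

950


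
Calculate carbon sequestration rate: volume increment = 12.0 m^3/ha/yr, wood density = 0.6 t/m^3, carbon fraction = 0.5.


C = 12.0 * 0.6 * 0.5 = 3.60 t C/ha/yr

3.60 t C/ha/yr


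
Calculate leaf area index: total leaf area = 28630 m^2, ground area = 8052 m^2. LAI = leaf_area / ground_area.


LAI = 28630 / 8052 = 3.5556 ≈ 3.56

3.56


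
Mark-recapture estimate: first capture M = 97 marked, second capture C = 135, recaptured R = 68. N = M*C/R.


N = M * C / R = 97 * 135 / 68 = 13095 / 68 = 192.57 ≈ 193

193 individuals


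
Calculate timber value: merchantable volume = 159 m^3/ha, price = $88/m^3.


Value = 159 * 88 = $13992/ha

$13992/ha


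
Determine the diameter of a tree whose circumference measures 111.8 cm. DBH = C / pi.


DBH = C / pi = 111.8 / 3.141593 = 35.5870 ≈ 35.59 cm

35.59 cm


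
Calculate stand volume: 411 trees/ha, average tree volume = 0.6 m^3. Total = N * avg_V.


V_stand = 411 * 0.6 = 246.6 m^3/ha

246.6 m^3/ha


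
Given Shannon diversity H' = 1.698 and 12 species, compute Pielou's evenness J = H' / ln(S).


ln(12) = 2.48491
J = H' / ln(S) = 1.698 / 2.48491 = 0.683325 ≈ 0.6833

0.6833


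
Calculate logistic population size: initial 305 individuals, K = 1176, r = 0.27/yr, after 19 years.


(K - N0)/N0 = (1176 - 305)/305 = 871/305 = 2.85574
r*t = 0.27 * 19 = 5.13; exp(-5.13) = 0.00591656
2.85574 * 0.00591656 = 0.0168962
1 + 0.0168962 = 1.01690
N = 1176 / 1.01690 = 1156.46 ≈ 1156

1156


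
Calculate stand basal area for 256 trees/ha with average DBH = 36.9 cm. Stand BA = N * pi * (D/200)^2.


(D/200)^2 = (36.9/200)^2 = 0.1845^2 = 0.03404025
Individual BA = 3.141593 * 0.03404025 = 0.106941 m^2
Stand BA = 256 * 0.106941 = 27.3769 ≈ 27.38 m^2/ha

27.38 m^2/ha


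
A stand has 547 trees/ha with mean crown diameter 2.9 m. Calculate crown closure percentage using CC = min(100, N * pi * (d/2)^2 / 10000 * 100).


(d/2)^2 = (2.9/2)^2 = 1.45^2 = 2.1025
Crown area = 3.141593 * 2.1025 = 6.60520 m^2
N * area / 10000 * 100 = 547 * 6.60520 / 10000 * 100 = 36.1304
CC = min(100, 36.1304) = 36.1304 ≈ 36.1%

36.1%


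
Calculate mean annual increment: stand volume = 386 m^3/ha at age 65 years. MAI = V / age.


MAI = 386 / 65 = 5.9385 ≈ 5.94 m^3/ha/yr

5.94 m^3/ha/yr


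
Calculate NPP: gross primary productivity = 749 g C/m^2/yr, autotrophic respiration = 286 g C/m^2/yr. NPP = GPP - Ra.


NPP = GPP - Ra = 749 - 286 = 463 g C/m^2/yr

463 g C/m^2/yr


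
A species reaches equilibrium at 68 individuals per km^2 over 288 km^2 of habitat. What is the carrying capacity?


K = 68 * 288 = 19584 individuals

19584 individuals


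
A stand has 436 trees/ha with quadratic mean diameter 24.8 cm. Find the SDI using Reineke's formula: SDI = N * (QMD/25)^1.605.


QMD/25 = 24.8/25 = 0.992
(0.992)^1.605 = exp(1.605 * ln(0.992)) = exp(1.605 * (-0.00803217)) = exp(-0.0128916) = 0.987191
SDI = 436 * 0.987191 = 430.415 ≈ 430

430


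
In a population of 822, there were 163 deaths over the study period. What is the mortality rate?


Mortality rate = 163 / 822 = 0.198297 ≈ 0.1983

0.1983


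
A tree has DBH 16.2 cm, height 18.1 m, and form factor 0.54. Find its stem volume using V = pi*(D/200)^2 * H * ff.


(D/200)^2 = (16.2/200)^2 = 0.081^2 = 0.006561
BA = 3.141593 * 0.006561 = 0.0206120 m^2
V = 0.0206120 * 18.1 * 0.54 = 0.201462 ≈ 0.201 m^3

0.201 m^3


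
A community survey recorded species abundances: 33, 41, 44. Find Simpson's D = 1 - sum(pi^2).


Total N = 33 + 41 + 44 = 118
Per-species terms:
  p = 33/118 = 0.279661; p^2 = 0.279661^2 = 0.078210
  p = 41/118 = 0.347458; p^2 = 0.347458^2 = 0.120727
  p = 44/118 = 0.372881; p^2 = 0.372881^2 = 0.139040
sum(p^2) = 0.078210 + 0.120727 + 0.139040 = 0.337977
D = 1 - 0.337977 = 0.662023 ≈ 0.6620

0.6620


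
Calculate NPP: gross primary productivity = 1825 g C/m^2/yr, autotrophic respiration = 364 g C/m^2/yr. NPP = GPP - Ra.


NPP = GPP - Ra = 1825 - 364 = 1461 g C/m^2/yr

1461 g C/m^2/yr


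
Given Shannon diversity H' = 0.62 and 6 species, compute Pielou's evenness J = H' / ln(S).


ln(6) = 1.79176
J = H' / ln(S) = 0.62 / 1.79176 = 0.346028 ≈ 0.3460

0.3460


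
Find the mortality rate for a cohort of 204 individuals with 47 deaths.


Mortality rate = 47 / 204 = 0.230392 ≈ 0.2304

0.2304


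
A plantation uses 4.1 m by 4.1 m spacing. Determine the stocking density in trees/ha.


N = 10000 / 4.1^2 = 10000 / 16.81 = 594.884 ≈ 595 trees/ha

595 trees/ha


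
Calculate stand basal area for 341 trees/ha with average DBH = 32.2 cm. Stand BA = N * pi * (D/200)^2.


(D/200)^2 = (32.2/200)^2 = 0.161^2 = 0.025921
Individual BA = 3.141593 * 0.025921 = 0.0814332 m^2
Stand BA = 341 * 0.0814332 = 27.7687 ≈ 27.77 m^2/ha

27.77 m^2/ha


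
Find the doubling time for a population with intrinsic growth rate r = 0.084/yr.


td = ln(2) / 0.084 = 0.693147 / 0.084 = 8.25175 ≈ 8.3 years

8.3 years


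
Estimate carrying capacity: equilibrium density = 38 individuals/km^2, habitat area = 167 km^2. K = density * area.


K = 38 * 167 = 6346 individuals

6346 individuals


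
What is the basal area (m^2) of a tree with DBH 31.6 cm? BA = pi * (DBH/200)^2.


D/200 = 31.6/200 = 0.158 m
(D/200)^2 = 0.158^2 = 0.024964
BA = 3.141593 * 0.024964 = 0.0784267 ≈ 0.0784 m^2

0.0784 m^2


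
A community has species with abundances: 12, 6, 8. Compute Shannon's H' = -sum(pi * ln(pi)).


Total N = 12 + 6 + 8 = 26
Per-species terms:
  p = 12/26 = 0.461538; ln(p) = -0.773191; p*ln(p) = 0.461538 * (-0.773191) = -0.356857
  p = 6/26 = 0.230769; ln(p) = -1.466338; p*ln(p) = 0.230769 * (-1.466338) = -0.338385
  p = 8/26 = 0.307692; ln(p) = -1.178656; p*ln(p) = 0.307692 * (-1.178656) = -0.362663
sum(p*ln(p)) = (-0.356857) + (-0.338385) + (-0.362663) = -1.057905
H' = -(-1.057905) = 1.057905 ≈ 1.0579

1.0579
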